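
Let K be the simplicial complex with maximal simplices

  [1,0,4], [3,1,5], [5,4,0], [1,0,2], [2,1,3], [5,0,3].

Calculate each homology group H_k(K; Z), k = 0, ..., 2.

H_0 ≅ Z,  H_1 ≅ Z,  H_2 = 0.

Order the vertices as 0 < 1 < 2 < 3 < 4 < 5. Listing each simplex with vertices in this order, K has dimension 2 with simplices:

  0-simplices (6): [0], [1], [2], [3], [4], [5]
  1-simplices (12): [0,1], [0,2], [0,3], [0,4], [0,5], [1,2], [1,3], [1,4], [1,5], [2,3], [3,5], [4,5]
  2-simplices (6): [0,1,2], [0,1,4], [0,3,5], [0,4,5], [1,2,3], [1,3,5]

giving chain groups C_0 ≅ Z^6, C_1 ≅ Z^12, C_2 ≅ Z^6.

Boundary ∂_1: C_1 → C_0 sends each edge [p,q] (with p < q) to q − p.
This gives a 6×12 integer matrix of rank 5; reducing to Smith normal form yields diagonal entries (1,1,1,1,1).

The boundary map ∂_2: C_2 → C_1 acts by ∂[p,q,r] = [q,r] − [p,r] + [p,q]. For instance
  ∂[0,1,2] = [1,2] − [0,2] + [0,1],
  ∂[0,4,5] = [4,5] − [0,5] + [0,4].
This gives a 12×6 integer matrix of rank 6; reducing to Smith normal form yields diagonal entries (1,1,1,1,1,1).

From H_k ≅ ker(∂_k) / im(∂_{k+1}) we obtain:

  H_0: rank C_0 − rank ∂_1 = 6 − 5 = 1, and the invariant factors of ∂_1 are all 1, so H_0 ≅ Z.
  H_1: rank ker ∂_1 − rank ∂_2 = (12 − 5) − 6 = 1, and the invariant factors of ∂_2 are all 1, so H_1 ≅ Z.
  H_2: rank ker ∂_2 − rank ∂_3 = (6 − 6) − 0 = 0, and there is no ∂_3, so H_2 ≅ 0.

As a check, the Euler characteristic is 6 − 12 + 6 = 0, which agrees with 1 − 1 + 0 = 0.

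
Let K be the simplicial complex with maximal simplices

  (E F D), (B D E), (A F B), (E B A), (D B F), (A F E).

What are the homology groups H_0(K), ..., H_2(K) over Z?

H_0 = Z,  H_1 = 0,  H_2 = Z.

We work with the vertex ordering A < B < D < E < F. The simplices of K, each written with vertices in increasing order, are:

  0-simplices (5): A, B, D, E, F
  1-simplices (9): AB, AE, AF, BD, BE, BF, DE, DF, EF
  2-simplices (6): ABE, ABF, AEF, BDE, BDF, DEF

giving chain groups C_0 ≅ Z^5, C_1 ≅ Z^9, C_2 ≅ Z^6.

∂_1: C_1 → C_0 maps an edge to its endpoints' difference, ∂[p,q] = q − p. For instance
  ∂AB = B − A.
This gives a 5×9 integer matrix of rank 4; reducing to Smith normal form yields diagonal entries (1,1,1,1).

∂_2: C_2 → C_1 maps a triangle to the signed sum of its edges. For instance
  ∂ABF = BF − AF + AB,
  ∂BDF = DF − BF + BD.
The 9×6 boundary matrix has rank 5 and Smith normal form diag(1,1,1,1,1).

Reading off H_k = ker ∂_k / im ∂_{k+1}:

  H_0: rank C_0 − rank ∂_1 = 5 − 4 = 1, and the invariant factors of ∂_1 are all 1, so H_0 = Z.
  H_1: rank ker ∂_1 − rank ∂_2 = (9 − 4) − 5 = 0, and the invariant factors of ∂_2 are all 1, so H_1 = 0.
  H_2: rank ker ∂_2 − rank ∂_3 = (6 − 5) − 0 = 1, and there is no ∂_3, so H_2 = Z.

As a check, the Euler characteristic is 5 − 9 + 6 = 2, which agrees with 1 − 0 + 1 = 2.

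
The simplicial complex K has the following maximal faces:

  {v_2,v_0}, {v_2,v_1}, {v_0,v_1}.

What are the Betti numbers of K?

b_0 = 1, b_1 = 1.

We work with the vertex ordering v_0 < v_1 < v_2. The simplices of K, each written with vertices in increasing order, are:

  0-simplices (3): [v_0], [v_1], [v_2]
  1-simplices (3): [v_0,v_1], [v_0,v_2], [v_1,v_2]

so the chain groups are C_0 ≅ Z^3, C_1 ≅ Z^3.

The boundary map ∂_1: C_1 → C_0 maps an edge to its endpoints' difference, ∂[p,q] = q − p. For instance
  ∂[v_0,v_1] = [v_1] − [v_0].
As a 3×3 matrix over Z this has rank 2, with invariant factors (1,1).

Computing H_k = (kernel of ∂_k) / (image of ∂_{k+1}):

  H_0: rank C_0 − rank ∂_1 = 3 − 2 = 1, and the invariant factors of ∂_1 are all 1, so H_0 ≅ Z.
  H_1: rank ker ∂_1 − rank ∂_2 = (3 − 2) − 0 = 1, and there is no ∂_2, so H_1 ≅ Z.

As a check, the Euler characteristic is 3 − 3 = 0, which agrees with 1 − 1 = 0.
(K is a triangulation of the circle S^1.)

Hence the Betti numbers are b_0 = 1, b_1 = 1.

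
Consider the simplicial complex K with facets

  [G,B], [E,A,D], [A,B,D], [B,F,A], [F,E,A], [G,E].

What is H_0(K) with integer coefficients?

H_0 ≅ Z.

K has 6 vertices, 10 edges, 4 triangles.
rank ∂_0 = 0, rank ∂_1 = 5 ⇒ b_0 = 6 − 0 − 5 = 1; all invariant factors of ∂_1 are 1 so no torsion. So H_0 ≅ Z.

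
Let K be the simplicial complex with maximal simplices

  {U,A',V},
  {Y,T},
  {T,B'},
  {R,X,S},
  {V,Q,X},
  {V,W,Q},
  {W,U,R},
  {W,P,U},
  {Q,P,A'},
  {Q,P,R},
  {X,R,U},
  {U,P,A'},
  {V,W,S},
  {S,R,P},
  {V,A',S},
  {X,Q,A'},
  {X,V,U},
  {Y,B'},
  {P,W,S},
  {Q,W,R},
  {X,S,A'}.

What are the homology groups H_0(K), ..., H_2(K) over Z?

K has 12 vertices, 30 edges, 18 triangles.
rank ∂_0 = 0, rank ∂_1 = 10 ⇒ b_0 = 12 − 0 − 10 = 2; all invariant factors of ∂_1 are 1 so no torsion. So H_0 ≅ Z^2.
rank ∂_1 = 10, rank ∂_2 = 18 ⇒ b_1 = 30 − 10 − 18 = 2; ∂_2 has invariant factor(s) [2] giving torsion. So H_1 ≅ Z^2 × Z/2.
rank ∂_2 = 18, rank ∂_3 = 0 ⇒ b_2 = 18 − 18 − 0 = 0. So H_2 ≅ 0.

H_0 ≅ Z^2,  H_1 ≅ Z^2 × Z/2,  H_2 = 0.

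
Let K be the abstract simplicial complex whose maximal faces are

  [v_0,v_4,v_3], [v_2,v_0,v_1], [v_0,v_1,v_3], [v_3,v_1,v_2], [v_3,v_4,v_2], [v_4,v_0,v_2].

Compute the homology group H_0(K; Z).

H_0 = Z.

We work with the vertex ordering v_0 < v_1 < v_2 < v_3 < v_4. The simplices of K, each written with vertices in increasing order, are:

  0-simplices (5): [v_0], [v_1], [v_2], [v_3], [v_4]
  1-simplices (9): [v_0,v_1], [v_0,v_2], [v_0,v_3], [v_0,v_4], [v_1,v_2], [v_1,v_3], [v_2,v_3], [v_2,v_4], [v_3,v_4]
  2-simplices (6): [v_0,v_1,v_2], [v_0,v_1,v_3], [v_0,v_2,v_4], [v_0,v_3,v_4], [v_1,v_2,v_3], [v_2,v_3,v_4]

Hence C_0 ≅ Z^5, C_1 ≅ Z^9, C_2 ≅ Z^6.

∂_1: C_1 → C_0 is given by ∂[p,q] = [q] − [p].
The 5×9 boundary matrix has rank 4 and Smith normal form diag(1,1,1,1).

The boundary map ∂_2: C_2 → C_1 acts by ∂[p,q,r] = [q,r] − [p,r] + [p,q]. For instance
  ∂[v_2,v_3,v_4] = [v_3,v_4] − [v_2,v_4] + [v_2,v_3],
  ∂[v_0,v_3,v_4] = [v_3,v_4] − [v_0,v_4] + [v_0,v_3].
The resulting 9×6 matrix has rank 5, and its Smith normal form has invariant factors (1,1,1,1,1).

Reading off H_k = ker ∂_k / im ∂_{k+1}:

  H_0: rank C_0 − rank ∂_1 = 5 − 4 = 1, and the invariant factors of ∂_1 are all 1, so H_0 ≅ Z.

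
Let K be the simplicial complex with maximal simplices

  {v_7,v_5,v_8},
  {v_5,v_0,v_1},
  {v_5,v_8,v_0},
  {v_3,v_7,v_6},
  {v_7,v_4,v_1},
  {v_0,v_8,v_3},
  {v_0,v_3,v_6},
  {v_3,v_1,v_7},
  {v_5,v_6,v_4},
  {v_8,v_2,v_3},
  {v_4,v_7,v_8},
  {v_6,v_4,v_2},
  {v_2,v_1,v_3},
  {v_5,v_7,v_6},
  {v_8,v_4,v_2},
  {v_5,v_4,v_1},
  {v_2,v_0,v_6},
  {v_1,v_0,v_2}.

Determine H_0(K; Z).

H_0 ≅ Z.

Fix the vertex order v_0 < v_1 < v_2 < v_3 < v_4 < v_5 < v_6 < v_7 < v_8 and write every simplex with vertices in increasing order. Then dim K = 2 and the simplices of K are:

  0-simplices (9): [v_0], [v_1], [v_2], [v_3], [v_4], [v_5], [v_6], [v_7], [v_8]
  1-simplices (27): (27 of them)
  2-simplices (18): (18 of them)

so the chain groups are C_0 ≅ Z^9, C_1 ≅ Z^27, C_2 ≅ Z^18.

Boundary ∂_1: C_1 → C_0 sends each edge [p,q] (with p < q) to q − p.
As a 9×27 matrix over Z this has rank 8, with invariant factors (1,1,1,1,1,1,1,1).

∂_2: C_2 → C_1 acts by ∂[p,q,r] = [q,r] − [p,r] + [p,q]. For instance
  ∂[v_2,v_4,v_6] = [v_4,v_6] − [v_2,v_6] + [v_2,v_4],
  ∂[v_1,v_4,v_5] = [v_4,v_5] − [v_1,v_5] + [v_1,v_4].
The 27×18 boundary matrix has rank 18 and Smith normal form diag(1,1,1,1,1,1,1,1,1,1,1,1,1,1,1,1,1,2).

Reading off H_k = ker ∂_k / im ∂_{k+1}:

  H_0: rank C_0 − rank ∂_1 = 9 − 8 = 1, and the invariant factors of ∂_1 are all 1, so H_0 = Z.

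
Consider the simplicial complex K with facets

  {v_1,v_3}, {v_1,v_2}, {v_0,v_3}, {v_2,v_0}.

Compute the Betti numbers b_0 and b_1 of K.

b_0 = 1, b_1 = 1.

K has 4 vertices, 4 edges.
rank ∂_0 = 0, rank ∂_1 = 3 ⇒ b_0 = 4 − 0 − 3 = 1; all invariant factors of ∂_1 are 1 so no torsion. So H_0 ≅ Z.
rank ∂_1 = 3, rank ∂_2 = 0 ⇒ b_1 = 4 − 3 − 0 = 1. So H_1 ≅ Z.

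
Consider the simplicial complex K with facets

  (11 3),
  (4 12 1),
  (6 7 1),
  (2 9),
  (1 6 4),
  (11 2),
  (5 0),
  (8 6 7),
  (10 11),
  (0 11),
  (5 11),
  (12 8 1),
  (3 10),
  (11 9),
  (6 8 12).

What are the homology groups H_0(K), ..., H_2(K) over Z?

Fix the vertex order 0 < 1 < 2 < 3 < 4 < 5 < 6 < 7 < 8 < 9 < 10 < 11 < 12 and write every simplex with vertices in increasing order. Then dim K = 2 and the simplices of K are:

  0-simplices (13): [0], [1], [2], [3], [4], [5], [6], [7], [8], [9], [10], [11], [12]
  1-simplices (21): [0,5], [0,11], [1,4], [1,6], [1,7], [1,8], [1,12], [2,9], [2,11], [3,10], [3,11], [4,6], [4,12], [5,11], [6,7], [6,8], [6,12], [7,8], [8,12], [9,11], [10,11]
  2-simplices (6): [1,4,6], [1,4,12], [1,6,7], [1,8,12], [6,7,8], [6,8,12]

Hence C_0 ≅ Z^13, C_1 ≅ Z^21, C_2 ≅ Z^6.

∂_1: C_1 → C_0 sends each edge [p,q] (with p < q) to q − p. For instance
  ∂[1,8] = [8] − [1].
As a 13×21 matrix over Z this has rank 11, with invariant factors (1,1,1,1,1,1,1,1,1,1,1).

∂_2: C_2 → C_1 maps a triangle to the signed sum of its edges. For instance
  ∂[6,7,8] = [7,8] − [6,8] + [6,7],
  ∂[1,4,6] = [4,6] − [1,6] + [1,4].
The resulting 21×6 matrix has rank 6, and its Smith normal form has invariant factors (1,1,1,1,1,1).

From H_k ≅ ker(∂_k) / im(∂_{k+1}) we obtain:

  H_0: rank C_0 − rank ∂_1 = 13 − 11 = 2, and the invariant factors of ∂_1 are all 1, so H_0 ≅ Z^2.
  H_1: rank ker ∂_1 − rank ∂_2 = (21 − 11) − 6 = 4, and the invariant factors of ∂_2 are all 1, so H_1 ≅ Z^4.
  H_2: rank ker ∂_2 − rank ∂_3 = (6 − 6) − 0 = 0, and there is no ∂_3, so H_2 ≅ 0.

As a check, the Euler characteristic is 13 − 21 + 6 = -2, which agrees with 2 − 4 + 0 = -2.
(K is a triangulation of the disjoint union of a wedge of 3 circles and the cylinder S^1 x I.)

H_0 = Z^2,  H_1 = Z^4,  H_2 = 0.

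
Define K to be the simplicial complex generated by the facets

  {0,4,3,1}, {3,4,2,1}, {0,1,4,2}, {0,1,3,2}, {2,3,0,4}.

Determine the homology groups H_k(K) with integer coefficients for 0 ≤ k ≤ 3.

K has 5 vertices, 10 edges, 10 triangles, 5 3-simplices.
rank ∂_0 = 0, rank ∂_1 = 4 ⇒ b_0 = 5 − 0 − 4 = 1; all invariant factors of ∂_1 are 1 so no torsion. So H_0 ≅ Z.
rank ∂_1 = 4, rank ∂_2 = 6 ⇒ b_1 = 10 − 4 − 6 = 0; all invariant factors of ∂_2 are 1 so no torsion. So H_1 ≅ 0.
rank ∂_2 = 6, rank ∂_3 = 4 ⇒ b_2 = 10 − 6 − 4 = 0; all invariant factors of ∂_3 are 1 so no torsion. So H_2 ≅ 0.
rank ∂_3 = 4, rank ∂_4 = 0 ⇒ b_3 = 5 − 4 − 0 = 1. So H_3 ≅ Z.

H_0 ≅ Z,  H_1 = 0,  H_2 = 0,  H_3 ≅ Z.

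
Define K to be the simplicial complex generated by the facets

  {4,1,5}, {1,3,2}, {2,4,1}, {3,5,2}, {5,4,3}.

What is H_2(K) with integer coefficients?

H_2 ≅ 0.

Take the total order 1 < 2 < 3 < 4 < 5 on the vertex set. Then K (dimension 2) consists of the simplices:

  0-simplices (5): [1], [2], [3], [4], [5]
  1-simplices (10): [1,2], [1,3], [1,4], [1,5], [2,3], [2,4], [2,5], [3,4], [3,5], [4,5]
  2-simplices (5): [1,2,3], [1,2,4], [1,4,5], [2,3,5], [3,4,5]

Hence C_0 ≅ Z^5, C_1 ≅ Z^10, C_2 ≅ Z^5.

∂_1: C_1 → C_0 maps an edge to its endpoints' difference, ∂[p,q] = q − p. For instance
  ∂[2,4] = [4] − [2].
This gives a 5×10 integer matrix of rank 4; reducing to Smith normal form yields diagonal entries (1,1,1,1).

The boundary map ∂_2: C_2 → C_1 acts by ∂[p,q,r] = [q,r] − [p,r] + [p,q]. For instance
  ∂[2,3,5] = [3,5] − [2,5] + [2,3],
  ∂[1,2,3] = [2,3] − [1,3] + [1,2].
As a 10×5 matrix over Z this has rank 5, with invariant factors (1,1,1,1,1).

Now H_k = ker ∂_k / im ∂_{k+1}, so:

  H_2: rank ker ∂_2 − rank ∂_3 = (5 − 5) − 0 = 0, and there is no ∂_3, so H_2 ≅ 0.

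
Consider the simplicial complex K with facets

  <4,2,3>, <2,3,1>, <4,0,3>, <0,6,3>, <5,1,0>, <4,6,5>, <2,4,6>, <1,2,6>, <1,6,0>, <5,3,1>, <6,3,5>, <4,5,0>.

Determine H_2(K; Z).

Order the vertices as 0 < 1 < 2 < 3 < 4 < 5 < 6. Listing each simplex with vertices in this order, K has dimension 2 with simplices:

  0-simplices (7): [0], [1], [2], [3], [4], [5], [6]
  1-simplices (18): [0,1], [0,3], [0,4], [0,5], [0,6], [1,2], [1,3], [1,5], [1,6], [2,3], [2,4], [2,6], [3,4], [3,5], [3,6], [4,5], [4,6], [5,6]
  2-simplices (12): [0,1,5], [0,1,6], [0,3,4], [0,3,6], [0,4,5], [1,2,3], [1,2,6], [1,3,5], [2,3,4], [2,4,6], [3,5,6], [4,5,6]

so the chain groups are C_0 ≅ Z^7, C_1 ≅ Z^18, C_2 ≅ Z^12.

Boundary ∂_1: C_1 → C_0 is given by ∂[p,q] = [q] − [p]. For instance
  ∂[0,1] = [1] − [0].
The 7×18 boundary matrix has rank 6 and Smith normal form diag(1,1,1,1,1,1).

The boundary map ∂_2: C_2 → C_1 sends each 2-simplex [p,q,r] to [q,r] − [p,r] + [p,q]. For instance
  ∂[3,5,6] = [5,6] − [3,6] + [3,5],
  ∂[0,4,5] = [4,5] − [0,5] + [0,4].
As a 18×12 matrix over Z this has rank 12, with invariant factors (1,1,1,1,1,1,1,1,1,1,1,2).

Reading off H_k = ker ∂_k / im ∂_{k+1}:

  H_2: rank ker ∂_2 − rank ∂_3 = (12 − 12) − 0 = 0, and there is no ∂_3, so H_2 ≅ 0.

(K is a triangulation of the real projective plane RP^2.)

H_2 ≅ 0.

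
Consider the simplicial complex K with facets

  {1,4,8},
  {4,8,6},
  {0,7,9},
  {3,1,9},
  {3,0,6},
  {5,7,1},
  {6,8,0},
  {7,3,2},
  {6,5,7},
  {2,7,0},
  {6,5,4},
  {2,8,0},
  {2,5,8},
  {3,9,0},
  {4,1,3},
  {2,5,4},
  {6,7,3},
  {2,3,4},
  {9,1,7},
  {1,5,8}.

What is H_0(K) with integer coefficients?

Fix the vertex order 0 < 1 < 2 < 3 < 4 < 5 < 6 < 7 < 8 < 9 and write every simplex with vertices in increasing order. Then dim K = 2 and the simplices of K are:

  0-simplices (10): [0], [1], [2], [3], [4], [5], [6], [7], [8], [9]
  1-simplices (30): (30 of them)
  2-simplices (20): (20 of them)

Hence C_0 ≅ Z^10, C_1 ≅ Z^30, C_2 ≅ Z^20.

Boundary ∂_1: C_1 → C_0 maps an edge to its endpoints' difference, ∂[p,q] = q − p.
As a 10×30 matrix over Z this has rank 9, with invariant factors (1,1,1,1,1,1,1,1,1).

∂_2: C_2 → C_1 acts by ∂[p,q,r] = [q,r] − [p,r] + [p,q]. For instance
  ∂[0,6,8] = [6,8] − [0,8] + [0,6],
  ∂[0,2,8] = [2,8] − [0,8] + [0,2].
This gives a 30×20 integer matrix of rank 20; reducing to Smith normal form yields diagonal entries (1,1,1,1,1,1,1,1,1,1,1,1,1,1,1,1,1,1,1,2).

Reading off H_k = ker ∂_k / im ∂_{k+1}:

  H_0: rank C_0 − rank ∂_1 = 10 − 9 = 1, and the invariant factors of ∂_1 are all 1, so H_0 ≅ Z.

H_0 ≅ Z.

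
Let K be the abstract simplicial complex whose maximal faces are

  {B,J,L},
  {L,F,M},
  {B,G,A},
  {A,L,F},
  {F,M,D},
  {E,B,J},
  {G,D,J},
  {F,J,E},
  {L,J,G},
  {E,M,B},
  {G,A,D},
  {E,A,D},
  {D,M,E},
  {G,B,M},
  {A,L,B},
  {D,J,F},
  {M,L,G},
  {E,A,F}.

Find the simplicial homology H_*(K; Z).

H_0 = Z,  H_1 = Z ⊕ Z/2Z,  H_2 = 0.

We work with the vertex ordering A < B < D < E < F < G < J < L < M. The simplices of K, each written with vertices in increasing order, are:

  0-simplices (9): A, B, D, E, F, G, J, L, M
  1-simplices (27): AB, AD, AE, AF, AG, AL, BE, BG, BJ, BL, BM, DE, DF, DG, DJ, DM, EF, EJ, EM, FJ, FL, FM, GJ, GL, GM, JL, LM
  2-simplices (18): ABG, ABL, ADE, ADG, AEF, AFL, BEJ, BEM, BGM, BJL, DEM, DFJ, DFM, DGJ, EFJ, FLM, GJL, GLM

giving chain groups C_0 ≅ Z^9, C_1 ≅ Z^27, C_2 ≅ Z^18.

Boundary ∂_1: C_1 → C_0 is given by ∂[p,q] = [q] − [p]. For instance
  ∂GM = M − G.
The resulting 9×27 matrix has rank 8, and its Smith normal form has invariant factors (1,1,1,1,1,1,1,1).

∂_2: C_2 → C_1 acts by ∂[p,q,r] = [q,r] − [p,r] + [p,q]. For instance
  ∂GLM = LM − GM + GL,
  ∂BEM = EM − BM + BE.
This gives a 27×18 integer matrix of rank 18; reducing to Smith normal form yields diagonal entries (1,1,1,1,1,1,1,1,1,1,1,1,1,1,1,1,1,2).

Computing H_k = (kernel of ∂_k) / (image of ∂_{k+1}):

  H_0: rank C_0 − rank ∂_1 = 9 − 8 = 1, and the invariant factors of ∂_1 are all 1, so H_0 = Z.
  H_1: rank ker ∂_1 − rank ∂_2 = (27 − 8) − 18 = 1, and ∂_2 has invariant factor 2 > 1, so H_1 = Z ⊕ Z/2Z.
  H_2: rank ker ∂_2 − rank ∂_3 = (18 − 18) − 0 = 0, and there is no ∂_3, so H_2 = 0.

(K is a triangulation of the Klein bottle.)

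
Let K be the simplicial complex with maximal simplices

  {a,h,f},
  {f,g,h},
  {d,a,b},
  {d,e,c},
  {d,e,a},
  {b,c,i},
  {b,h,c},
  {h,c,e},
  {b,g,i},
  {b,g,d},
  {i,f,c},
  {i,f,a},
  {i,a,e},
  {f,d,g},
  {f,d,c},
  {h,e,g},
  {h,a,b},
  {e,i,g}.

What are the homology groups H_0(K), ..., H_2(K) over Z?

We work with the vertex ordering a < b < c < d < e < f < g < h < i. The simplices of K, each written with vertices in increasing order, are:

  0-simplices (9): a, b, c, d, e, f, g, h, i
  1-simplices (27): ab, ad, ae, af, ah, ai, bc, bd, bg, bh, bi, cd, ce, cf, ch, ci, de, df, dg, eg, eh, ei, fg, fh, fi, gh, gi
  2-simplices (18): abd, abh, ade, aei, afh, afi, bch, bci, bdg, bgi, cde, cdf, ceh, cfi, dfg, egh, egi, fgh

so the chain groups are C_0 ≅ Z^9, C_1 ≅ Z^27, C_2 ≅ Z^18.

The boundary map ∂_1: C_1 → C_0 is given by ∂[p,q] = [q] − [p]. For instance
  ∂gi = i − g.
This gives a 9×27 integer matrix of rank 8; reducing to Smith normal form yields diagonal entries (1,1,1,1,1,1,1,1).

Boundary ∂_2: C_2 → C_1 maps a triangle to the signed sum of its edges. For instance
  ∂egh = gh − eh + eg,
  ∂cdf = df − cf + cd.
This gives a 27×18 integer matrix of rank 17; reducing to Smith normal form yields diagonal entries (1,1,1,1,1,1,1,1,1,1,1,1,1,1,1,1,1).

Reading off H_k = ker ∂_k / im ∂_{k+1}:

  H_0: rank C_0 − rank ∂_1 = 9 − 8 = 1, and the invariant factors of ∂_1 are all 1, so H_0 = Z.
  H_1: rank ker ∂_1 − rank ∂_2 = (27 − 8) − 17 = 2, and the invariant factors of ∂_2 are all 1, so H_1 = Z^2.
  H_2: rank ker ∂_2 − rank ∂_3 = (18 − 17) − 0 = 1, and there is no ∂_3, so H_2 = Z.

As a check, the Euler characteristic is 9 − 27 + 18 = 0, which agrees with 1 − 2 + 1 = 0.

H_0 ≅ Z,  H_1 ≅ Z^2,  H_2 ≅ Z.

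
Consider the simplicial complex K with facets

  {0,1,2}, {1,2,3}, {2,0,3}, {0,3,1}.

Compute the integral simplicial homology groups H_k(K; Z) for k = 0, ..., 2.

H_0 ≅ Z,  H_1 = 0,  H_2 ≅ Z.

K has 4 vertices, 6 edges, 4 triangles.
rank ∂_0 = 0, rank ∂_1 = 3 ⇒ b_0 = 4 − 0 − 3 = 1; all invariant factors of ∂_1 are 1 so no torsion. So H_0 ≅ Z.
rank ∂_1 = 3, rank ∂_2 = 3 ⇒ b_1 = 6 − 3 − 3 = 0; all invariant factors of ∂_2 are 1 so no torsion. So H_1 ≅ 0.
rank ∂_2 = 3, rank ∂_3 = 0 ⇒ b_2 = 4 − 3 − 0 = 1. So H_2 ≅ Z.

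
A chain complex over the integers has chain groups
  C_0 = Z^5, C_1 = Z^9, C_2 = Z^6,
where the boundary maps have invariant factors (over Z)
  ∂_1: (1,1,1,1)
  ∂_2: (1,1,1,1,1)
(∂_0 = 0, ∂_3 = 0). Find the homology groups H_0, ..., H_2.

H_0 ≅ Z,  H_1 = 0,  H_2 ≅ Z.

H_0: b_0 = 5 − 0 − 4 = 1; torsion from ∂_1 factors > 1: none. So H_0 ≅ Z.
H_1: b_1 = 9 − 4 − 5 = 0; torsion from ∂_2 factors > 1: none. So H_1 ≅ 0.
H_2: b_2 = 6 − 5 − 0 = 1; torsion from ∂_3 factors > 1: none. So H_2 ≅ Z.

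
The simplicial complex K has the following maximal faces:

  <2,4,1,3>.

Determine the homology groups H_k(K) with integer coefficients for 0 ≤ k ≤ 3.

H_0 = Z,  H_1 = 0,  H_2 = 0,  H_3 = 0.

Take the total order 1 < 2 < 3 < 4 on the vertex set. Then K (dimension 3) consists of the simplices:

  0-simplices (4): [1], [2], [3], [4]
  1-simplices (6): [1,2], [1,3], [1,4], [2,3], [2,4], [3,4]
  2-simplices (4): [1,2,3], [1,2,4], [1,3,4], [2,3,4]
  3-simplices (1): [1,2,3,4]

giving chain groups C_0 ≅ Z^4, C_1 ≅ Z^6, C_2 ≅ Z^4, C_3 ≅ Z^1.

∂_1: C_1 → C_0 is given by ∂[p,q] = [q] − [p]. For instance
  ∂[1,4] = [4] − [1].
The 4×6 boundary matrix has rank 3 and Smith normal form diag(1,1,1).

Boundary ∂_2: C_2 → C_1 maps a triangle to the signed sum of its edges. For instance
  ∂[1,3,4] = [3,4] − [1,4] + [1,3],
  ∂[1,2,3] = [2,3] − [1,3] + [1,2].
The 6×4 boundary matrix has rank 3 and Smith normal form diag(1,1,1).

The boundary map ∂_3: C_3 → C_2 sends each 3-simplex σ to the alternating sum Σ_i (−1)^i (σ with its i-th vertex removed). For instance
  ∂[1,2,3,4] = [2,3,4] − [1,3,4] + [1,2,4] − [1,2,3].
As a 4×1 matrix over Z this has rank 1, with invariant factors (1).

Reading off H_k = ker ∂_k / im ∂_{k+1}:

  H_0: rank C_0 − rank ∂_1 = 4 − 3 = 1, and the invariant factors of ∂_1 are all 1, so H_0 = Z.
  H_1: rank ker ∂_1 − rank ∂_2 = (6 − 3) − 3 = 0, and the invariant factors of ∂_2 are all 1, so H_1 = 0.
  H_2: rank ker ∂_2 − rank ∂_3 = (4 − 3) − 1 = 0, and the invariant factors of ∂_3 are all 1, so H_2 = 0.
  H_3: rank ker ∂_3 − rank ∂_4 = (1 − 1) − 0 = 0, and there is no ∂_4, so H_3 = 0.

As a check, the Euler characteristic is 4 − 6 + 4 − 1 = 1, which agrees with 1 − 0 + 0 − 0 = 1.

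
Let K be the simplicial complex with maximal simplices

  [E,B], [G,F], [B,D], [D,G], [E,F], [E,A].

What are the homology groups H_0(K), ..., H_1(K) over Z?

Take the total order A < B < D < E < F < G on the vertex set. Then K (dimension 1) consists of the simplices:

  0-simplices (6): A, B, D, E, F, G
  1-simplices (6): AE, BD, BE, DG, EF, FG

so the chain groups are C_0 ≅ Z^6, C_1 ≅ Z^6.

The boundary map ∂_1: C_1 → C_0 maps an edge to its endpoints' difference, ∂[p,q] = q − p.
This gives a 6×6 integer matrix of rank 5; reducing to Smith normal form yields diagonal entries (1,1,1,1,1).

Reading off H_k = ker ∂_k / im ∂_{k+1}:

  H_0: rank C_0 − rank ∂_1 = 6 − 5 = 1, and the invariant factors of ∂_1 are all 1, so H_0 ≅ Z.
  H_1: rank ker ∂_1 − rank ∂_2 = (6 − 5) − 0 = 1, and there is no ∂_2, so H_1 ≅ Z.

H_0 ≅ Z,  H_1 ≅ Z.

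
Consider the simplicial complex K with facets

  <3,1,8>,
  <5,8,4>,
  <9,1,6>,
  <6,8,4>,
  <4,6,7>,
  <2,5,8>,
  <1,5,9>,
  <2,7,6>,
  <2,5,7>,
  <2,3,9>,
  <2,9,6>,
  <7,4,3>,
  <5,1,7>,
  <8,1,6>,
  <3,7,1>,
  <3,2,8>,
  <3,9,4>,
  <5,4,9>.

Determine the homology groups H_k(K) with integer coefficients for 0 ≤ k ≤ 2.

Order the vertices as 1 < 2 < 3 < 4 < 5 < 6 < 7 < 8 < 9. Listing each simplex with vertices in this order, K has dimension 2 with simplices:

  0-simplices (9): [1], [2], [3], [4], [5], [6], [7], [8], [9]
  1-simplices (27): (27 of them)
  2-simplices (18): [1,3,7], [1,3,8], [1,5,7], [1,5,9], [1,6,8], [1,6,9], [2,3,8], [2,3,9], [2,5,7], [2,5,8], [2,6,7], [2,6,9], [3,4,7], [3,4,9], [4,5,8], [4,5,9], [4,6,7], [4,6,8]

so the chain groups are C_0 ≅ Z^9, C_1 ≅ Z^27, C_2 ≅ Z^18.

∂_1: C_1 → C_0 is given by ∂[p,q] = [q] − [p]. For instance
  ∂[4,6] = [6] − [4].
The 9×27 boundary matrix has rank 8 and Smith normal form diag(1,1,1,1,1,1,1,1).

∂_2: C_2 → C_1 sends each 2-simplex [p,q,r] to [q,r] − [p,r] + [p,q]. For instance
  ∂[2,6,7] = [6,7] − [2,7] + [2,6],
  ∂[3,4,7] = [4,7] − [3,7] + [3,4].
This gives a 27×18 integer matrix of rank 17; reducing to Smith normal form yields diagonal entries (1,1,1,1,1,1,1,1,1,1,1,1,1,1,1,1,1).

Reading off H_k = ker ∂_k / im ∂_{k+1}:

  H_0: rank C_0 − rank ∂_1 = 9 − 8 = 1, and the invariant factors of ∂_1 are all 1, so H_0 = Z.
  H_1: rank ker ∂_1 − rank ∂_2 = (27 − 8) − 17 = 2, and the invariant factors of ∂_2 are all 1, so H_1 = Z^2.
  H_2: rank ker ∂_2 − rank ∂_3 = (18 − 17) − 0 = 1, and there is no ∂_3, so H_2 = Z.

H_0 ≅ Z,  H_1 ≅ Z^2,  H_2 ≅ Z.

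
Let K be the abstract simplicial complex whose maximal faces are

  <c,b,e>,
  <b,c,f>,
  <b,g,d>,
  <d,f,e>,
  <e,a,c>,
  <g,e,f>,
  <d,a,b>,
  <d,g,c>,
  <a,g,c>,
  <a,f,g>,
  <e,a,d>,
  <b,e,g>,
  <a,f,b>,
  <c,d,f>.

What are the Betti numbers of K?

b_0 = 1, b_1 = 2, b_2 = 1.

Take the total order a < b < c < d < e < f < g on the vertex set. Then K (dimension 2) consists of the simplices:

  0-simplices (7): a, b, c, d, e, f, g
  1-simplices (21): ab, ac, ad, ae, af, ag, bc, bd, be, bf, bg, cd, ce, cf, cg, de, df, dg, ef, eg, fg
  2-simplices (14): abd, abf, ace, acg, ade, afg, bce, bcf, bdg, beg, cdf, cdg, def, efg

Hence C_0 ≅ Z^7, C_1 ≅ Z^21, C_2 ≅ Z^14.

Boundary ∂_1: C_1 → C_0 is given by ∂[p,q] = [q] − [p]. For instance
  ∂be = e − b.
As a 7×21 matrix over Z this has rank 6, with invariant factors (1,1,1,1,1,1).

The boundary map ∂_2: C_2 → C_1 sends each 2-simplex [p,q,r] to [q,r] − [p,r] + [p,q]. For instance
  ∂beg = eg − bg + be,
  ∂bce = ce − be + bc.
The 21×14 boundary matrix has rank 13 and Smith normal form diag(1,1,1,1,1,1,1,1,1,1,1,1,1).

Reading off H_k = ker ∂_k / im ∂_{k+1}:

  H_0: rank C_0 − rank ∂_1 = 7 − 6 = 1, and the invariant factors of ∂_1 are all 1, so H_0 = Z.
  H_1: rank ker ∂_1 − rank ∂_2 = (21 − 6) − 13 = 2, and the invariant factors of ∂_2 are all 1, so H_1 = Z^2.
  H_2: rank ker ∂_2 − rank ∂_3 = (14 − 13) − 0 = 1, and there is no ∂_3, so H_2 = Z.

As a check, the Euler characteristic is 7 − 21 + 14 = 0, which agrees with 1 − 2 + 1 = 0.

Hence the Betti numbers are b_0 = 1, b_1 = 2, b_2 = 1.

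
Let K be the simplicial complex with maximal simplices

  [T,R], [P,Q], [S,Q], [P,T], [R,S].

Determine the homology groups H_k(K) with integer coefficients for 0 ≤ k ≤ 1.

Fix the vertex order P < Q < R < S < T and write every simplex with vertices in increasing order. Then dim K = 1 and the simplices of K are:

  0-simplices (5): P, Q, R, S, T
  1-simplices (5): PQ, PT, QS, RS, RT

so the chain groups are C_0 ≅ Z^5, C_1 ≅ Z^5.

The boundary map ∂_1: C_1 → C_0 is given by ∂[p,q] = [q] − [p]. For instance
  ∂RS = S − R.
As a 5×5 matrix over Z this has rank 4, with invariant factors (1,1,1,1).

Reading off H_k = ker ∂_k / im ∂_{k+1}:

  H_0: rank C_0 − rank ∂_1 = 5 − 4 = 1, and the invariant factors of ∂_1 are all 1, so H_0 ≅ Z.
  H_1: rank ker ∂_1 − rank ∂_2 = (5 − 4) − 0 = 1, and there is no ∂_2, so H_1 ≅ Z.

H_0 = Z,  H_1 = Z.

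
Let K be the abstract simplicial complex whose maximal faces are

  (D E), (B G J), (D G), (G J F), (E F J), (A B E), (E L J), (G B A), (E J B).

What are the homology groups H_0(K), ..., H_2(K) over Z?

We work with the vertex ordering A < B < D < E < F < G < J < L. The simplices of K, each written with vertices in increasing order, are:

  0-simplices (8): A, B, D, E, F, G, J, L
  1-simplices (15): AB, AE, AG, BE, BG, BJ, DE, DG, EF, EJ, EL, FG, FJ, GJ, JL
  2-simplices (7): ABE, ABG, BEJ, BGJ, EFJ, EJL, FGJ

Hence C_0 ≅ Z^8, C_1 ≅ Z^15, C_2 ≅ Z^7.

The boundary map ∂_1: C_1 → C_0 maps an edge to its endpoints' difference, ∂[p,q] = q − p. For instance
  ∂FG = G − F.
The resulting 8×15 matrix has rank 7, and its Smith normal form has invariant factors (1,1,1,1,1,1,1).

The boundary map ∂_2: C_2 → C_1 acts by ∂[p,q,r] = [q,r] − [p,r] + [p,q]. For instance
  ∂ABG = BG − AG + AB,
  ∂EJL = JL − EL + EJ.
This gives a 15×7 integer matrix of rank 7; reducing to Smith normal form yields diagonal entries (1,1,1,1,1,1,1).

Computing H_k = (kernel of ∂_k) / (image of ∂_{k+1}):

  H_0: rank C_0 − rank ∂_1 = 8 − 7 = 1, and the invariant factors of ∂_1 are all 1, so H_0 = Z.
  H_1: rank ker ∂_1 − rank ∂_2 = (15 − 7) − 7 = 1, and the invariant factors of ∂_2 are all 1, so H_1 = Z.
  H_2: rank ker ∂_2 − rank ∂_3 = (7 − 7) − 0 = 0, and there is no ∂_3, so H_2 = 0.

H_0 ≅ Z,  H_1 ≅ Z,  H_2 = 0.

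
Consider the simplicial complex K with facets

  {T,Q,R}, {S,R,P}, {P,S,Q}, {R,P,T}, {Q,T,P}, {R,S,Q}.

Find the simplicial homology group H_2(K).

K has 5 vertices, 9 edges, 6 triangles.
rank ∂_2 = 5, rank ∂_3 = 0 ⇒ b_2 = 6 − 5 − 0 = 1. So H_2 = Z.

H_2 ≅ Z.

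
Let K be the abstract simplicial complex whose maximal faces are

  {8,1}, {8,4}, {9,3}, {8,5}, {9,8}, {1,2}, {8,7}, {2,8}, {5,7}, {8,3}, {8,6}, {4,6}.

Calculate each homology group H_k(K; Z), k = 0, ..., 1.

H_0 ≅ Z,  H_1 ≅ Z^4.

We work with the vertex ordering 1 < 2 < 3 < 4 < 5 < 6 < 7 < 8 < 9. The simplices of K, each written with vertices in increasing order, are:

  0-simplices (9): [1], [2], [3], [4], [5], [6], [7], [8], [9]
  1-simplices (12): [1,2], [1,8], [2,8], [3,8], [3,9], [4,6], [4,8], [5,7], [5,8], [6,8], [7,8], [8,9]

so the chain groups are C_0 ≅ Z^9, C_1 ≅ Z^12.

The boundary map ∂_1: C_1 → C_0 sends each edge [p,q] (with p < q) to q − p. For instance
  ∂[4,6] = [6] − [4].
The resulting 9×12 matrix has rank 8, and its Smith normal form has invariant factors (1,1,1,1,1,1,1,1).

Now H_k = ker ∂_k / im ∂_{k+1}, so:

  H_0: rank C_0 − rank ∂_1 = 9 − 8 = 1, and the invariant factors of ∂_1 are all 1, so H_0 = Z.
  H_1: rank ker ∂_1 − rank ∂_2 = (12 − 8) − 0 = 4, and there is no ∂_2, so H_1 = Z^4.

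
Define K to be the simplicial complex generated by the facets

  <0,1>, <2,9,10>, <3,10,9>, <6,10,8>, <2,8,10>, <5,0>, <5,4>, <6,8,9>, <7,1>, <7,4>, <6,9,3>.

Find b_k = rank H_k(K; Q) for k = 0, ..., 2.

Order the vertices as 0 < 1 < 2 < 3 < 4 < 5 < 6 < 7 < 8 < 9 < 10. Listing each simplex with vertices in this order, K has dimension 2 with simplices:

  0-simplices (11): [0], [1], [2], [3], [4], [5], [6], [7], [8], [9], [10]
  1-simplices (17): [0,1], [0,5], [1,7], [2,8], [2,9], [2,10], [3,6], [3,9], [3,10], [4,5], [4,7], [6,8], [6,9], [6,10], [8,9], [8,10], [9,10]
  2-simplices (6): [2,8,10], [2,9,10], [3,6,9], [3,9,10], [6,8,9], [6,8,10]

so the chain groups are C_0 ≅ Z^11, C_1 ≅ Z^17, C_2 ≅ Z^6.

∂_1: C_1 → C_0 is given by ∂[p,q] = [q] − [p].
The resulting 11×17 matrix has rank 9, and its Smith normal form has invariant factors (1,1,1,1,1,1,1,1,1).

∂_2: C_2 → C_1 acts by ∂[p,q,r] = [q,r] − [p,r] + [p,q]. For instance
  ∂[6,8,9] = [8,9] − [6,9] + [6,8],
  ∂[3,9,10] = [9,10] − [3,10] + [3,9].
This gives a 17×6 integer matrix of rank 6; reducing to Smith normal form yields diagonal entries (1,1,1,1,1,1).

From H_k ≅ ker(∂_k) / im(∂_{k+1}) we obtain:

  H_0: rank C_0 − rank ∂_1 = 11 − 9 = 2, and the invariant factors of ∂_1 are all 1, so H_0 ≅ Z^2.
  H_1: rank ker ∂_1 − rank ∂_2 = (17 − 9) − 6 = 2, and the invariant factors of ∂_2 are all 1, so H_1 ≅ Z^2.
  H_2: rank ker ∂_2 − rank ∂_3 = (6 − 6) − 0 = 0, and there is no ∂_3, so H_2 ≅ 0.

As a check, the Euler characteristic is 11 − 17 + 6 = 0, which agrees with 2 − 2 + 0 = 0.
(K is a triangulation of the disjoint union of the cylinder S^1 x I and the circle S^1.)

Hence the Betti numbers are b_0 = 2, b_1 = 2, b_2 = 0.

b_0 = 2, b_1 = 2, b_2 = 0.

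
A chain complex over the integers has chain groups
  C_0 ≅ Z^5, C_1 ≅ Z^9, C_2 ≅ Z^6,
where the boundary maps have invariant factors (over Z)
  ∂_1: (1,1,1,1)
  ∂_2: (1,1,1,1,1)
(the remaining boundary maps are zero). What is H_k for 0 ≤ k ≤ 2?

H_0: b_0 = 5 − 0 − 4 = 1; torsion from ∂_1 factors > 1: none. So H_0 ≅ Z.
H_1: b_1 = 9 − 4 − 5 = 0; torsion from ∂_2 factors > 1: none. So H_1 ≅ 0.
H_2: b_2 = 6 − 5 − 0 = 1; torsion from ∂_3 factors > 1: none. So H_2 ≅ Z.

H_0 ≅ Z,  H_1 = 0,  H_2 ≅ Z.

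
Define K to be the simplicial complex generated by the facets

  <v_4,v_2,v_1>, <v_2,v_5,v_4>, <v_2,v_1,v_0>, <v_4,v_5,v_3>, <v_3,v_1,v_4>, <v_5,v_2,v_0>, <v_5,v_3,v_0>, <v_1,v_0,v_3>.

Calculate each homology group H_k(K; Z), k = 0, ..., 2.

Take the total order v_0 < v_1 < v_2 < v_3 < v_4 < v_5 on the vertex set. Then K (dimension 2) consists of the simplices:

  0-simplices (6): [v_0], [v_1], [v_2], [v_3], [v_4], [v_5]
  1-simplices (12): [v_0,v_1], [v_0,v_2], [v_0,v_3], [v_0,v_5], [v_1,v_2], [v_1,v_3], [v_1,v_4], [v_2,v_4], [v_2,v_5], [v_3,v_4], [v_3,v_5], [v_4,v_5]
  2-simplices (8): [v_0,v_1,v_2], [v_0,v_1,v_3], [v_0,v_2,v_5], [v_0,v_3,v_5], [v_1,v_2,v_4], [v_1,v_3,v_4], [v_2,v_4,v_5], [v_3,v_4,v_5]

giving chain groups C_0 ≅ Z^6, C_1 ≅ Z^12, C_2 ≅ Z^8.

Boundary ∂_1: C_1 → C_0 sends each edge [p,q] (with p < q) to q − p. For instance
  ∂[v_3,v_5] = [v_5] − [v_3].
The resulting 6×12 matrix has rank 5, and its Smith normal form has invariant factors (1,1,1,1,1).

∂_2: C_2 → C_1 sends each 2-simplex [p,q,r] to [q,r] − [p,r] + [p,q]. For instance
  ∂[v_2,v_4,v_5] = [v_4,v_5] − [v_2,v_5] + [v_2,v_4],
  ∂[v_0,v_1,v_3] = [v_1,v_3] − [v_0,v_3] + [v_0,v_1].
This gives a 12×8 integer matrix of rank 7; reducing to Smith normal form yields diagonal entries (1,1,1,1,1,1,1).

Reading off H_k = ker ∂_k / im ∂_{k+1}:

  H_0: rank C_0 − rank ∂_1 = 6 − 5 = 1, and the invariant factors of ∂_1 are all 1, so H_0 = Z.
  H_1: rank ker ∂_1 − rank ∂_2 = (12 − 5) − 7 = 0, and the invariant factors of ∂_2 are all 1, so H_1 = 0.
  H_2: rank ker ∂_2 − rank ∂_3 = (8 − 7) − 0 = 1, and there is no ∂_3, so H_2 = Z.

(K is a triangulation of the 2-sphere S^2.)

H_0 = Z,  H_1 = 0,  H_2 = Z.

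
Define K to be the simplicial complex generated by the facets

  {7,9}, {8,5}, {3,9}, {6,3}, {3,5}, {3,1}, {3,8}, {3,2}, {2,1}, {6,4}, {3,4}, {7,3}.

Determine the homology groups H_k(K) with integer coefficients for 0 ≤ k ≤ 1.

K has 9 vertices, 12 edges.
rank ∂_0 = 0, rank ∂_1 = 8 ⇒ b_0 = 9 − 0 − 8 = 1; all invariant factors of ∂_1 are 1 so no torsion. So H_0 = Z.
rank ∂_1 = 8, rank ∂_2 = 0 ⇒ b_1 = 12 − 8 − 0 = 4. So H_1 = Z^4.

H_0 = Z,  H_1 = Z^4.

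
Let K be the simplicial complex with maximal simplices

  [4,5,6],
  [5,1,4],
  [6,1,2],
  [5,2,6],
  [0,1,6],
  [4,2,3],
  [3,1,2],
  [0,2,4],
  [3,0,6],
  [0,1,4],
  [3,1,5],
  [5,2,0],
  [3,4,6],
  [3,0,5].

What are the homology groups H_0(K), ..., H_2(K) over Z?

Order the vertices as 0 < 1 < 2 < 3 < 4 < 5 < 6. Listing each simplex with vertices in this order, K has dimension 2 with simplices:

  0-simplices (7): [0], [1], [2], [3], [4], [5], [6]
  1-simplices (21): [0,1], [0,2], [0,3], [0,4], [0,5], [0,6], [1,2], [1,3], [1,4], [1,5], [1,6], [2,3], [2,4], [2,5], [2,6], [3,4], [3,5], [3,6], [4,5], [4,6], [5,6]
  2-simplices (14): [0,1,4], [0,1,6], [0,2,4], [0,2,5], [0,3,5], [0,3,6], [1,2,3], [1,2,6], [1,3,5], [1,4,5], [2,3,4], [2,5,6], [3,4,6], [4,5,6]

so the chain groups are C_0 ≅ Z^7, C_1 ≅ Z^21, C_2 ≅ Z^14.

∂_1: C_1 → C_0 maps an edge to its endpoints' difference, ∂[p,q] = q − p. For instance
  ∂[4,6] = [6] − [4].
The resulting 7×21 matrix has rank 6, and its Smith normal form has invariant factors (1,1,1,1,1,1).

The boundary map ∂_2: C_2 → C_1 acts by ∂[p,q,r] = [q,r] − [p,r] + [p,q]. For instance
  ∂[0,1,6] = [1,6] − [0,6] + [0,1],
  ∂[0,2,4] = [2,4] − [0,4] + [0,2].
The 21×14 boundary matrix has rank 13 and Smith normal form diag(1,1,1,1,1,1,1,1,1,1,1,1,1).

From H_k ≅ ker(∂_k) / im(∂_{k+1}) we obtain:

  H_0: rank C_0 − rank ∂_1 = 7 − 6 = 1, and the invariant factors of ∂_1 are all 1, so H_0 ≅ Z.
  H_1: rank ker ∂_1 − rank ∂_2 = (21 − 6) − 13 = 2, and the invariant factors of ∂_2 are all 1, so H_1 ≅ Z^2.
  H_2: rank ker ∂_2 − rank ∂_3 = (14 − 13) − 0 = 1, and there is no ∂_3, so H_2 ≅ Z.

H_0 = Z,  H_1 = Z^2,  H_2 = Z.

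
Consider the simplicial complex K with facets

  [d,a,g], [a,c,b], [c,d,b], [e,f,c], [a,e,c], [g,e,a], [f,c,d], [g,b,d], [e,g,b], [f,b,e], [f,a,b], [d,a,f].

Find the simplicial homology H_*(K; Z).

We work with the vertex ordering a < b < c < d < e < f < g. The simplices of K, each written with vertices in increasing order, are:

  0-simplices (7): a, b, c, d, e, f, g
  1-simplices (18): ab, ac, ad, ae, af, ag, bc, bd, be, bf, bg, cd, ce, cf, df, dg, ef, eg
  2-simplices (12): abc, abf, ace, adf, adg, aeg, bcd, bdg, bef, beg, cdf, cef

so the chain groups are C_0 ≅ Z^7, C_1 ≅ Z^18, C_2 ≅ Z^12.

The boundary map ∂_1: C_1 → C_0 is given by ∂[p,q] = [q] − [p]. For instance
  ∂dg = g − d.
The resulting 7×18 matrix has rank 6, and its Smith normal form has invariant factors (1,1,1,1,1,1).

The boundary map ∂_2: C_2 → C_1 sends each 2-simplex [p,q,r] to [q,r] − [p,r] + [p,q]. For instance
  ∂bdg = dg − bg + bd,
  ∂bcd = cd − bd + bc.
The 18×12 boundary matrix has rank 12 and Smith normal form diag(1,1,1,1,1,1,1,1,1,1,1,2).

From H_k ≅ ker(∂_k) / im(∂_{k+1}) we obtain:

  H_0: rank C_0 − rank ∂_1 = 7 − 6 = 1, and the invariant factors of ∂_1 are all 1, so H_0 = Z.
  H_1: rank ker ∂_1 − rank ∂_2 = (18 − 6) − 12 = 0, and ∂_2 has invariant factor 2 > 1, so H_1 = Z_2.
  H_2: rank ker ∂_2 − rank ∂_3 = (12 − 12) − 0 = 0, and there is no ∂_3, so H_2 = 0.

As a check, the Euler characteristic is 7 − 18 + 12 = 1, which agrees with 1 − 0 + 0 = 1.
(K is a triangulation of the real projective plane RP^2.)

H_0 ≅ Z,  H_1 ≅ Z_2,  H_2 = 0.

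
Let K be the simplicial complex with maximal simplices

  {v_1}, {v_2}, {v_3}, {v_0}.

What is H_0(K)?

H_0 = Z^4.

Order the vertices as v_0 < v_1 < v_2 < v_3. Listing each simplex with vertices in this order, K has dimension 0 with simplices:

  0-simplices (4): [v_0], [v_1], [v_2], [v_3]

giving chain groups C_0 ≅ Z^4.

Computing H_k = (kernel of ∂_k) / (image of ∂_{k+1}):

  H_0: rank C_0 − rank ∂_1 = 4 − 0 = 4, and there is no ∂_1, so H_0 = Z^4.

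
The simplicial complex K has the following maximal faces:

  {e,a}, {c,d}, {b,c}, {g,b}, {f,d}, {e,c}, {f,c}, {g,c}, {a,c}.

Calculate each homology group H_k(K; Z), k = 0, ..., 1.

H_0 = Z,  H_1 = Z^3.

Take the total order a < b < c < d < e < f < g on the vertex set. Then K (dimension 1) consists of the simplices:

  0-simplices (7): a, b, c, d, e, f, g
  1-simplices (9): ac, ae, bc, bg, cd, ce, cf, cg, df

Hence C_0 ≅ Z^7, C_1 ≅ Z^9.

∂_1: C_1 → C_0 maps an edge to its endpoints' difference, ∂[p,q] = q − p. For instance
  ∂cf = f − c.
The resulting 7×9 matrix has rank 6, and its Smith normal form has invariant factors (1,1,1,1,1,1).

Now H_k = ker ∂_k / im ∂_{k+1}, so:

  H_0: rank C_0 − rank ∂_1 = 7 − 6 = 1, and the invariant factors of ∂_1 are all 1, so H_0 ≅ Z.
  H_1: rank ker ∂_1 − rank ∂_2 = (9 − 6) − 0 = 3, and there is no ∂_2, so H_1 ≅ Z^3.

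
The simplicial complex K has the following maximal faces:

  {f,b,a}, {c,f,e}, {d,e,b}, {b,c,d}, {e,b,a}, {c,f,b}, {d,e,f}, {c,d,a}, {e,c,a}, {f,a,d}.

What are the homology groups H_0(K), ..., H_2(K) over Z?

H_0 = Z,  H_1 = Z_2,  H_2 = 0.

Take the total order a < b < c < d < e < f on the vertex set. Then K (dimension 2) consists of the simplices:

  0-simplices (6): a, b, c, d, e, f
  1-simplices (15): ab, ac, ad, ae, af, bc, bd, be, bf, cd, ce, cf, de, df, ef
  2-simplices (10): abe, abf, acd, ace, adf, bcd, bcf, bde, cef, def

Hence C_0 ≅ Z^6, C_1 ≅ Z^15, C_2 ≅ Z^10.

The boundary map ∂_1: C_1 → C_0 sends each edge [p,q] (with p < q) to q − p.
The 6×15 boundary matrix has rank 5 and Smith normal form diag(1,1,1,1,1).

∂_2: C_2 → C_1 maps a triangle to the signed sum of its edges. For instance
  ∂abe = be − ae + ab,
  ∂bde = de − be + bd.
This gives a 15×10 integer matrix of rank 10; reducing to Smith normal form yields diagonal entries (1,1,1,1,1,1,1,1,1,2).

Reading off H_k = ker ∂_k / im ∂_{k+1}:

  H_0: rank C_0 − rank ∂_1 = 6 − 5 = 1, and the invariant factors of ∂_1 are all 1, so H_0 = Z.
  H_1: rank ker ∂_1 − rank ∂_2 = (15 − 5) − 10 = 0, and ∂_2 has invariant factor 2 > 1, so H_1 = Z_2.
  H_2: rank ker ∂_2 − rank ∂_3 = (10 − 10) − 0 = 0, and there is no ∂_3, so H_2 = 0.

As a check, the Euler characteristic is 6 − 15 + 10 = 1, which agrees with 1 − 0 + 0 = 1.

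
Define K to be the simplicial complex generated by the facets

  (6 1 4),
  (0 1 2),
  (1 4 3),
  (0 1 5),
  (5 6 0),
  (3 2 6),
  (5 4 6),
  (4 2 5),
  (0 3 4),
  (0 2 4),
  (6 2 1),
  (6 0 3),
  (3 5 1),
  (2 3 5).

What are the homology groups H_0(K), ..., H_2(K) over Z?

K has 7 vertices, 21 edges, 14 triangles.
rank ∂_0 = 0, rank ∂_1 = 6 ⇒ b_0 = 7 − 0 − 6 = 1; all invariant factors of ∂_1 are 1 so no torsion. So H_0 ≅ Z.
rank ∂_1 = 6, rank ∂_2 = 13 ⇒ b_1 = 21 − 6 − 13 = 2; all invariant factors of ∂_2 are 1 so no torsion. So H_1 ≅ Z^2.
rank ∂_2 = 13, rank ∂_3 = 0 ⇒ b_2 = 14 − 13 − 0 = 1. So H_2 ≅ Z.

H_0 ≅ Z,  H_1 ≅ Z^2,  H_2 ≅ Z.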